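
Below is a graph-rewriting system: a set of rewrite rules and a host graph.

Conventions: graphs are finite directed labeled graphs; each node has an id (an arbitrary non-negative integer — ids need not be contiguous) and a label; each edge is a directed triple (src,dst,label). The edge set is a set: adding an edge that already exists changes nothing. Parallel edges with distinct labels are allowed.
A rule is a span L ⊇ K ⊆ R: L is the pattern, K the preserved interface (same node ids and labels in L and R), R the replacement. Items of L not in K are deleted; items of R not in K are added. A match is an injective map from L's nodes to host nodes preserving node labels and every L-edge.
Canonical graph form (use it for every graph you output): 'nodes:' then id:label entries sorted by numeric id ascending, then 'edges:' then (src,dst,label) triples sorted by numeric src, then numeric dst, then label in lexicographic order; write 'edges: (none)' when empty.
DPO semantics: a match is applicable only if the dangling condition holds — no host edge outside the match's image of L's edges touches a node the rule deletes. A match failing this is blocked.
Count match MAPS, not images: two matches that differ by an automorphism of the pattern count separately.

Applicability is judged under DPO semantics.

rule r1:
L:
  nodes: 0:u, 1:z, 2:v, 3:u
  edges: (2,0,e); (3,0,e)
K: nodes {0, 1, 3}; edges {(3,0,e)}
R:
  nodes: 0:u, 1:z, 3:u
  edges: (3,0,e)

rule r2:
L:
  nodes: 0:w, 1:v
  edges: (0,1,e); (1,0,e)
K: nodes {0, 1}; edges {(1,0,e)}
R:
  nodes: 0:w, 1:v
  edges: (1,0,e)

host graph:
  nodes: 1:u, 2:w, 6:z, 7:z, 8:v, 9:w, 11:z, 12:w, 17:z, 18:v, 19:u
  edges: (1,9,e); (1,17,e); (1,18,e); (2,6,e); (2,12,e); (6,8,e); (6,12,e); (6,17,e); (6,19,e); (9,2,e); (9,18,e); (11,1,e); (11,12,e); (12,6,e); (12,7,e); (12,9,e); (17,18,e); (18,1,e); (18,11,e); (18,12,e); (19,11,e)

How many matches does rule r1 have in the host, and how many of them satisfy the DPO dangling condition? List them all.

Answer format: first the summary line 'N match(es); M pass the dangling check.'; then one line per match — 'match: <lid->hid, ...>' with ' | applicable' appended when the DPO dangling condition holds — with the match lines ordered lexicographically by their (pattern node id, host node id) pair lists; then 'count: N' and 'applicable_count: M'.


0 match(es); 0 pass the dangling check.
count: 0
applicable_count: 0


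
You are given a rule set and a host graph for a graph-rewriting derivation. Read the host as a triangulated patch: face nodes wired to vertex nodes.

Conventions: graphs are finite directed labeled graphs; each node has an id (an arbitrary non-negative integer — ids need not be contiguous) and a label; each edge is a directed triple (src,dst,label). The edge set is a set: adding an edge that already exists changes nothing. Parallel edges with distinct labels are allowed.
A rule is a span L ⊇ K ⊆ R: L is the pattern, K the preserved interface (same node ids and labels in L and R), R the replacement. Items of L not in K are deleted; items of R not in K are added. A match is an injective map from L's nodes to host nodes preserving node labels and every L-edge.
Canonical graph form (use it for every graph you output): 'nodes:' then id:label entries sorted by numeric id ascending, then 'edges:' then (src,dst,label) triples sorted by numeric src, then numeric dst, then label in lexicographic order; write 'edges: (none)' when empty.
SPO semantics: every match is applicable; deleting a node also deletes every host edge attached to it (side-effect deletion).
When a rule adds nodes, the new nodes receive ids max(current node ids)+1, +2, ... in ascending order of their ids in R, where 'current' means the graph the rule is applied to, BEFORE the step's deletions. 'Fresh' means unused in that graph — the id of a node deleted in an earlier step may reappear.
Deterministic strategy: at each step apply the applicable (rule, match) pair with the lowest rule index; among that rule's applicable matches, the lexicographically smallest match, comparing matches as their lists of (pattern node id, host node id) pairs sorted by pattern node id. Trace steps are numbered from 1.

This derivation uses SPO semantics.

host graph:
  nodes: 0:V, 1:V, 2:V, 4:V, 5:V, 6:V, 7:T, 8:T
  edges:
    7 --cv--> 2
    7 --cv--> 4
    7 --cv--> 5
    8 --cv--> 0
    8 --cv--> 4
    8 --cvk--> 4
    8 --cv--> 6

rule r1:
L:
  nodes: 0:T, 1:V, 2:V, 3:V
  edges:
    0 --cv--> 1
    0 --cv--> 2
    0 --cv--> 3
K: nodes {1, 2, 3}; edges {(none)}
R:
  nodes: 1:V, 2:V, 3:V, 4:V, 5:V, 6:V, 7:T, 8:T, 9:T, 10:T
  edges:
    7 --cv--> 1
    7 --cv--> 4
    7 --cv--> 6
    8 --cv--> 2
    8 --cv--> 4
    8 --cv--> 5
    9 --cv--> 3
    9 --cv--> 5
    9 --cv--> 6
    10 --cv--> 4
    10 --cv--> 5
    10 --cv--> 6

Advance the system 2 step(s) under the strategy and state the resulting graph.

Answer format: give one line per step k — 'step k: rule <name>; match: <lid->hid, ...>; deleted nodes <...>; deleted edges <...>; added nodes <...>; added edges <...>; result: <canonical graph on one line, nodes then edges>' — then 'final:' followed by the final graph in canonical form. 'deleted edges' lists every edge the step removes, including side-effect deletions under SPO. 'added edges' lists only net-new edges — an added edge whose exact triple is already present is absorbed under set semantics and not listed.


step 1: rule r1; match: 0->7, 1->2, 2->4, 3->5; deleted nodes 7; deleted edges (7,2,cv); (7,4,cv); (7,5,cv); added nodes 9, 10, 11, 12, 13, 14, 15; added edges (12,2,cv); (12,9,cv); (12,11,cv); (13,4,cv); (13,9,cv); (13,10,cv); (14,5,cv); (14,10,cv); (14,11,cv); (15,9,cv); (15,10,cv); (15,11,cv); result: nodes: 0:V, 1:V, 2:V, 4:V, 5:V, 6:V, 8:T, 9:V, 10:V, 11:V, 12:T, 13:T, 14:T, 15:T edges: (8,0,cv); (8,4,cv); (8,4,cvk); (8,6,cv); (12,2,cv); (12,9,cv); (12,11,cv); (13,4,cv); (13,9,cv); (13,10,cv); (14,5,cv); (14,10,cv); (14,11,cv); (15,9,cv); (15,10,cv); (15,11,cv)
step 2: rule r1; match: 0->8, 1->0, 2->4, 3->6; deleted nodes 8; deleted edges (8,0,cv); (8,4,cv); (8,4,cvk); (8,6,cv); added nodes 16, 17, 18, 19, 20, 21, 22; added edges (19,0,cv); (19,16,cv); (19,18,cv); (20,4,cv); (20,16,cv); (20,17,cv); (21,6,cv); (21,17,cv); (21,18,cv); (22,16,cv); (22,17,cv); (22,18,cv); result: nodes: 0:V, 1:V, 2:V, 4:V, 5:V, 6:V, 9:V, 10:V, 11:V, 12:T, 13:T, 14:T, 15:T, 16:V, 17:V, 18:V, 19:T, 20:T, 21:T, 22:T edges: (12,2,cv); (12,9,cv); (12,11,cv); (13,4,cv); (13,9,cv); (13,10,cv); (14,5,cv); (14,10,cv); (14,11,cv); (15,9,cv); (15,10,cv); (15,11,cv); (19,0,cv); (19,16,cv); (19,18,cv); (20,4,cv); (20,16,cv); (20,17,cv); (21,6,cv); (21,17,cv); (21,18,cv); (22,16,cv); (22,17,cv); (22,18,cv)
final:
nodes: 0:V, 1:V, 2:V, 4:V, 5:V, 6:V, 9:V, 10:V, 11:V, 12:T, 13:T, 14:T, 15:T, 16:V, 17:V, 18:V, 19:T, 20:T, 21:T, 22:T
edges: (12,2,cv); (12,9,cv); (12,11,cv); (13,4,cv); (13,9,cv); (13,10,cv); (14,5,cv); (14,10,cv); (14,11,cv); (15,9,cv); (15,10,cv); (15,11,cv); (19,0,cv); (19,16,cv); (19,18,cv); (20,4,cv); (20,16,cv); (20,17,cv); (21,6,cv); (21,17,cv); (21,18,cv); (22,16,cv); (22,17,cv); (22,18,cv)


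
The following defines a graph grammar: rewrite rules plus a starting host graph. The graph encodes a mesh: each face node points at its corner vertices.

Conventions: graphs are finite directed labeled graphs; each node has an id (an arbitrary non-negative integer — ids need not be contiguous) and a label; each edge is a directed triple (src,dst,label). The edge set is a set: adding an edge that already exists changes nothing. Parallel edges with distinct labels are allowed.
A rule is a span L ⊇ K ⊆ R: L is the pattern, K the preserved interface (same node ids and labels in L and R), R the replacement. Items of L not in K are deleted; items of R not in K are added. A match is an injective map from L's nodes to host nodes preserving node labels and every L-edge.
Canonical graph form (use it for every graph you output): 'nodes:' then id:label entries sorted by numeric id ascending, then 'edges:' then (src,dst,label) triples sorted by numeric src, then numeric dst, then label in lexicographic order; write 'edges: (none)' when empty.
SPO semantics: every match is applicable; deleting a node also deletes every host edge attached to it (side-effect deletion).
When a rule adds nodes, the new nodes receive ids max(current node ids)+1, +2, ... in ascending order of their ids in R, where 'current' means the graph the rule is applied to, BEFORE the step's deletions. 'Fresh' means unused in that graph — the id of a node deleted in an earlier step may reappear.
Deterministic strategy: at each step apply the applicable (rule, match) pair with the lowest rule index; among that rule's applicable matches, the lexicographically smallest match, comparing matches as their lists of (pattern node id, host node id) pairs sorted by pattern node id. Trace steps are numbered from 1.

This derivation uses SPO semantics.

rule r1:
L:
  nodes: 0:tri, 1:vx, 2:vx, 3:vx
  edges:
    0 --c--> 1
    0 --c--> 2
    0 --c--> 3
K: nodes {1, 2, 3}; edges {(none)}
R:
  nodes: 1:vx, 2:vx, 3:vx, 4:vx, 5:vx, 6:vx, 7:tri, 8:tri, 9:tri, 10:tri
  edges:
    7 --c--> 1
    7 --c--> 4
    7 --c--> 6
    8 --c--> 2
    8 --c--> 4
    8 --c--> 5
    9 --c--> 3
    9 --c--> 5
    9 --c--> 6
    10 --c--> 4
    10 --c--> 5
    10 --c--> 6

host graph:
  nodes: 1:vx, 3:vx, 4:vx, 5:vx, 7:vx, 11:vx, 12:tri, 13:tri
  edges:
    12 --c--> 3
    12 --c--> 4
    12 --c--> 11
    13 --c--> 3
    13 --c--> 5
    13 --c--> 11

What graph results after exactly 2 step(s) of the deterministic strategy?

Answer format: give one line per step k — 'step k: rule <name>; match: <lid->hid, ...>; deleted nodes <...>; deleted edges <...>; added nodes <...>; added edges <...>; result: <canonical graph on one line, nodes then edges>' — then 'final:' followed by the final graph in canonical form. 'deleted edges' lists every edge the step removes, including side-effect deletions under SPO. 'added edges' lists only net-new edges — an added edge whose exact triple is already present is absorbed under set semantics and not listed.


step 1: rule r1; match: 0->12, 1->3, 2->4, 3->11; deleted nodes 12; deleted edges (12,3,c); (12,4,c); (12,11,c); added nodes 14, 15, 16, 17, 18, 19, 20; added edges (17,3,c); (17,14,c); (17,16,c); (18,4,c); (18,14,c); (18,15,c); (19,11,c); (19,15,c); (19,16,c); (20,14,c); (20,15,c); (20,16,c); result: nodes: 1:vx, 3:vx, 4:vx, 5:vx, 7:vx, 11:vx, 13:tri, 14:vx, 15:vx, 16:vx, 17:tri, 18:tri, 19:tri, 20:tri edges: (13,3,c); (13,5,c); (13,11,c); (17,3,c); (17,14,c); (17,16,c); (18,4,c); (18,14,c); (18,15,c); (19,11,c); (19,15,c); (19,16,c); (20,14,c); (20,15,c); (20,16,c)
step 2: rule r1; match: 0->13, 1->3, 2->5, 3->11; deleted nodes 13; deleted edges (13,3,c); (13,5,c); (13,11,c); added nodes 21, 22, 23, 24, 25, 26, 27; added edges (24,3,c); (24,21,c); (24,23,c); (25,5,c); (25,21,c); (25,22,c); (26,11,c); (26,22,c); (26,23,c); (27,21,c); (27,22,c); (27,23,c); result: nodes: 1:vx, 3:vx, 4:vx, 5:vx, 7:vx, 11:vx, 14:vx, 15:vx, 16:vx, 17:tri, 18:tri, 19:tri, 20:tri, 21:vx, 22:vx, 23:vx, 24:tri, 25:tri, 26:tri, 27:tri edges: (17,3,c); (17,14,c); (17,16,c); (18,4,c); (18,14,c); (18,15,c); (19,11,c); (19,15,c); (19,16,c); (20,14,c); (20,15,c); (20,16,c); (24,3,c); (24,21,c); (24,23,c); (25,5,c); (25,21,c); (25,22,c); (26,11,c); (26,22,c); (26,23,c); (27,21,c); (27,22,c); (27,23,c)
final:
nodes: 1:vx, 3:vx, 4:vx, 5:vx, 7:vx, 11:vx, 14:vx, 15:vx, 16:vx, 17:tri, 18:tri, 19:tri, 20:tri, 21:vx, 22:vx, 23:vx, 24:tri, 25:tri, 26:tri, 27:tri
edges: (17,3,c); (17,14,c); (17,16,c); (18,4,c); (18,14,c); (18,15,c); (19,11,c); (19,15,c); (19,16,c); (20,14,c); (20,15,c); (20,16,c); (24,3,c); (24,21,c); (24,23,c); (25,5,c); (25,21,c); (25,22,c); (26,11,c); (26,22,c); (26,23,c); (27,21,c); (27,22,c); (27,23,c)


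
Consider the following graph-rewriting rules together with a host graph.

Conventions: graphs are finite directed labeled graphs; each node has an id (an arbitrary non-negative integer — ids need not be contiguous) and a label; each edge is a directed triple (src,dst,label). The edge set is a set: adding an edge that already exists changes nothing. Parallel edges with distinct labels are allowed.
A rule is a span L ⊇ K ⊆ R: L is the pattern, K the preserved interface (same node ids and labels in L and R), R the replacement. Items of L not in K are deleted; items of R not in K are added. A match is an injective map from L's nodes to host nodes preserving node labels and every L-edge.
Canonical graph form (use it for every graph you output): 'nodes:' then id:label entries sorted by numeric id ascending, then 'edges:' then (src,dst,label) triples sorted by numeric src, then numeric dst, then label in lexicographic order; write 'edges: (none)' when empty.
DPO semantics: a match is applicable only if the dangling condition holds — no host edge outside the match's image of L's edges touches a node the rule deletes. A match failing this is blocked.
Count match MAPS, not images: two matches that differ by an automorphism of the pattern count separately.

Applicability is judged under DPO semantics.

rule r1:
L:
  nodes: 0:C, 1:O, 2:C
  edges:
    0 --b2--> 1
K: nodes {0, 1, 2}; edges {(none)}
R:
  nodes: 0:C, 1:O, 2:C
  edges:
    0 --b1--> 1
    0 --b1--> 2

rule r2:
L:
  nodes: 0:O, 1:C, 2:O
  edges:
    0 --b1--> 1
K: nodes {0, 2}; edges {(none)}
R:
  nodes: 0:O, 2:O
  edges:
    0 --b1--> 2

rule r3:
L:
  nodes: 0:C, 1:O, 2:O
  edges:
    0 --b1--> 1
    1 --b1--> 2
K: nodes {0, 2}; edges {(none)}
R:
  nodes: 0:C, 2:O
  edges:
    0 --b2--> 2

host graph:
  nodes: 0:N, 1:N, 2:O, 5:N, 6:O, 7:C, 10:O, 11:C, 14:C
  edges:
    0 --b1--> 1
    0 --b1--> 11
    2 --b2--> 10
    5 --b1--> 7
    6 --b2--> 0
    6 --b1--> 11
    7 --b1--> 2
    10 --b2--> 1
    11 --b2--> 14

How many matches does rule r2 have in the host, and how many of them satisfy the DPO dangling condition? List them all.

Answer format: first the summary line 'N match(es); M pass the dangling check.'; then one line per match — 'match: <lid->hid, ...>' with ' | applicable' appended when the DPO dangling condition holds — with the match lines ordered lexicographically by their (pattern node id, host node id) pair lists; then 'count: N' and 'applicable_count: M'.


2 match(es); 0 pass the dangling check.
match: 0->6, 1->11, 2->2
match: 0->6, 1->11, 2->10
count: 2
applicable_count: 0


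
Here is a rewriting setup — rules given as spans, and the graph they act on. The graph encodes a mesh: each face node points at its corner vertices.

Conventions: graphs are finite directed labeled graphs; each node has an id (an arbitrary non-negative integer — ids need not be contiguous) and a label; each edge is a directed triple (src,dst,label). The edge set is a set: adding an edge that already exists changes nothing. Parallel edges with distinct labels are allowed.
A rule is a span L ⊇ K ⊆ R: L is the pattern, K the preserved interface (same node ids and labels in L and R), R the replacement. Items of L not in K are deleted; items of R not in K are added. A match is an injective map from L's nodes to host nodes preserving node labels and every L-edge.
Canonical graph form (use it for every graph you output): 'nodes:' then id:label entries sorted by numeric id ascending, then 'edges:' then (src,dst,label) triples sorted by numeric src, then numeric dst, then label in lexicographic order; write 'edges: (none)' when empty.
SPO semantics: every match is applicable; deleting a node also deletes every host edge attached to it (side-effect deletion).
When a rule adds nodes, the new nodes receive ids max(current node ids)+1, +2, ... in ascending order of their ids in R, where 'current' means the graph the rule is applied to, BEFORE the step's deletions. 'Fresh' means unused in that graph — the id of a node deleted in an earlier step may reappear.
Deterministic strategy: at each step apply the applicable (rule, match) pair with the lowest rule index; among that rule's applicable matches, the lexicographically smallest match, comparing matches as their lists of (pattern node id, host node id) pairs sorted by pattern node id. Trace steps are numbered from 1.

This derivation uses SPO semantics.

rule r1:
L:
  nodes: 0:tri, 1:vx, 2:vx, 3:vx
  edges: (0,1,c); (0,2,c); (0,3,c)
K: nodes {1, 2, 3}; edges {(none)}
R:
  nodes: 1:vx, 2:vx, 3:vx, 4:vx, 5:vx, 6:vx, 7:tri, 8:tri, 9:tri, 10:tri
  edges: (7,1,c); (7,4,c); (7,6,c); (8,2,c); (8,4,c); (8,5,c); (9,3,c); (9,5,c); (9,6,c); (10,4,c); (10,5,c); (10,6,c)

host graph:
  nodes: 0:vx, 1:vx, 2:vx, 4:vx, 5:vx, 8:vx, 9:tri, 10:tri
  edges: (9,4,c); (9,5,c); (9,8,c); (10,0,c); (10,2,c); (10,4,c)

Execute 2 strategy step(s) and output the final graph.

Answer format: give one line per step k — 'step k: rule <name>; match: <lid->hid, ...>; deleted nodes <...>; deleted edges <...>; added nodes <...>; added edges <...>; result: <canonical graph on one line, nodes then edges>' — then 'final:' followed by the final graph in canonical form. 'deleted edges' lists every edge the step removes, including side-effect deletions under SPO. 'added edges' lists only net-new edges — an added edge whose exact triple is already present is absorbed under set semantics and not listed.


step 1: rule r1; match: 0->9, 1->4, 2->5, 3->8; deleted nodes 9; deleted edges (9,4,c); (9,5,c); (9,8,c); added nodes 11, 12, 13, 14, 15, 16, 17; added edges (14,4,c); (14,11,c); (14,13,c); (15,5,c); (15,11,c); (15,12,c); (16,8,c); (16,12,c); (16,13,c); (17,11,c); (17,12,c); (17,13,c); result: nodes: 0:vx, 1:vx, 2:vx, 4:vx, 5:vx, 8:vx, 10:tri, 11:vx, 12:vx, 13:vx, 14:tri, 15:tri, 16:tri, 17:tri edges: (10,0,c); (10,2,c); (10,4,c); (14,4,c); (14,11,c); (14,13,c); (15,5,c); (15,11,c); (15,12,c); (16,8,c); (16,12,c); (16,13,c); (17,11,c); (17,12,c); (17,13,c)
step 2: rule r1; match: 0->10, 1->0, 2->2, 3->4; deleted nodes 10; deleted edges (10,0,c); (10,2,c); (10,4,c); added nodes 18, 19, 20, 21, 22, 23, 24; added edges (21,0,c); (21,18,c); (21,20,c); (22,2,c); (22,18,c); (22,19,c); (23,4,c); (23,19,c); (23,20,c); (24,18,c); (24,19,c); (24,20,c); result: nodes: 0:vx, 1:vx, 2:vx, 4:vx, 5:vx, 8:vx, 11:vx, 12:vx, 13:vx, 14:tri, 15:tri, 16:tri, 17:tri, 18:vx, 19:vx, 20:vx, 21:tri, 22:tri, 23:tri, 24:tri edges: (14,4,c); (14,11,c); (14,13,c); (15,5,c); (15,11,c); (15,12,c); (16,8,c); (16,12,c); (16,13,c); (17,11,c); (17,12,c); (17,13,c); (21,0,c); (21,18,c); (21,20,c); (22,2,c); (22,18,c); (22,19,c); (23,4,c); (23,19,c); (23,20,c); (24,18,c); (24,19,c); (24,20,c)
final:
nodes: 0:vx, 1:vx, 2:vx, 4:vx, 5:vx, 8:vx, 11:vx, 12:vx, 13:vx, 14:tri, 15:tri, 16:tri, 17:tri, 18:vx, 19:vx, 20:vx, 21:tri, 22:tri, 23:tri, 24:tri
edges: (14,4,c); (14,11,c); (14,13,c); (15,5,c); (15,11,c); (15,12,c); (16,8,c); (16,12,c); (16,13,c); (17,11,c); (17,12,c); (17,13,c); (21,0,c); (21,18,c); (21,20,c); (22,2,c); (22,18,c); (22,19,c); (23,4,c); (23,19,c); (23,20,c); (24,18,c); (24,19,c); (24,20,c)


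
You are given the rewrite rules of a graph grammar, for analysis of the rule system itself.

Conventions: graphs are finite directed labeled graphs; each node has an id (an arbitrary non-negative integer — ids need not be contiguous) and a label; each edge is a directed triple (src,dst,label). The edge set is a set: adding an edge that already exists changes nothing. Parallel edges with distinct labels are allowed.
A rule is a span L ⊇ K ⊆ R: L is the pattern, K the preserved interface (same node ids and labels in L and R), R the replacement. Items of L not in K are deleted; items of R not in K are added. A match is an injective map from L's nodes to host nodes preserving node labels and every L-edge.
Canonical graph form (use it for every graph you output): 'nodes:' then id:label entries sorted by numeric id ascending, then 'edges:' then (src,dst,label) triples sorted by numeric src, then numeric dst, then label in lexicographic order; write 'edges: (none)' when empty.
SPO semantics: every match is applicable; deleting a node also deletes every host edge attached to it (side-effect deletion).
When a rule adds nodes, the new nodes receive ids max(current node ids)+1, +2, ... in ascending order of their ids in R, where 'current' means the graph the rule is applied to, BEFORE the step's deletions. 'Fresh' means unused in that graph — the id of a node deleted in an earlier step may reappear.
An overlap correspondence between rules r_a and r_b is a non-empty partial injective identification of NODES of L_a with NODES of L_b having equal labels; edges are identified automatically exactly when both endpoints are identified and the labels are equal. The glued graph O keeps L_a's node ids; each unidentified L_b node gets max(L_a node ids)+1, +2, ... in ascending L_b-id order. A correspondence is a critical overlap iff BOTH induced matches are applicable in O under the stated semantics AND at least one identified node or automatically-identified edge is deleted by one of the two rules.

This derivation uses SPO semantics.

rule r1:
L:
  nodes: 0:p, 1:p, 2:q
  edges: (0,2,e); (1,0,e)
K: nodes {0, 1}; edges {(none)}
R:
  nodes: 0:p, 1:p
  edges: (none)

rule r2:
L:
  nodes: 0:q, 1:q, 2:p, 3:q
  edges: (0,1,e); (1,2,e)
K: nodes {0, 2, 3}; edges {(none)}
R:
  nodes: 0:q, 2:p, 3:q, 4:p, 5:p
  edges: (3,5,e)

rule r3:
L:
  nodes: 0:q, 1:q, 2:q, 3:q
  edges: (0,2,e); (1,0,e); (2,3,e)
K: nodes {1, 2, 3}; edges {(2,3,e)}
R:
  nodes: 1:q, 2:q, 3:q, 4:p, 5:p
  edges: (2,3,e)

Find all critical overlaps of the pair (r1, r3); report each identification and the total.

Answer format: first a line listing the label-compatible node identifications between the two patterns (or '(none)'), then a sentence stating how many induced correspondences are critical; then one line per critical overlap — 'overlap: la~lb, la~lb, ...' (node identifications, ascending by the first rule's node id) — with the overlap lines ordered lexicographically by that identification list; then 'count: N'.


label-compatible node identifications between L(r1) and L(r3): 2~0, 2~1, 2~2, 2~3
4 of the induced correspondences are critical overlaps of r1 and r3.
overlap: 2~0
overlap: 2~1
overlap: 2~2
overlap: 2~3
count: 4


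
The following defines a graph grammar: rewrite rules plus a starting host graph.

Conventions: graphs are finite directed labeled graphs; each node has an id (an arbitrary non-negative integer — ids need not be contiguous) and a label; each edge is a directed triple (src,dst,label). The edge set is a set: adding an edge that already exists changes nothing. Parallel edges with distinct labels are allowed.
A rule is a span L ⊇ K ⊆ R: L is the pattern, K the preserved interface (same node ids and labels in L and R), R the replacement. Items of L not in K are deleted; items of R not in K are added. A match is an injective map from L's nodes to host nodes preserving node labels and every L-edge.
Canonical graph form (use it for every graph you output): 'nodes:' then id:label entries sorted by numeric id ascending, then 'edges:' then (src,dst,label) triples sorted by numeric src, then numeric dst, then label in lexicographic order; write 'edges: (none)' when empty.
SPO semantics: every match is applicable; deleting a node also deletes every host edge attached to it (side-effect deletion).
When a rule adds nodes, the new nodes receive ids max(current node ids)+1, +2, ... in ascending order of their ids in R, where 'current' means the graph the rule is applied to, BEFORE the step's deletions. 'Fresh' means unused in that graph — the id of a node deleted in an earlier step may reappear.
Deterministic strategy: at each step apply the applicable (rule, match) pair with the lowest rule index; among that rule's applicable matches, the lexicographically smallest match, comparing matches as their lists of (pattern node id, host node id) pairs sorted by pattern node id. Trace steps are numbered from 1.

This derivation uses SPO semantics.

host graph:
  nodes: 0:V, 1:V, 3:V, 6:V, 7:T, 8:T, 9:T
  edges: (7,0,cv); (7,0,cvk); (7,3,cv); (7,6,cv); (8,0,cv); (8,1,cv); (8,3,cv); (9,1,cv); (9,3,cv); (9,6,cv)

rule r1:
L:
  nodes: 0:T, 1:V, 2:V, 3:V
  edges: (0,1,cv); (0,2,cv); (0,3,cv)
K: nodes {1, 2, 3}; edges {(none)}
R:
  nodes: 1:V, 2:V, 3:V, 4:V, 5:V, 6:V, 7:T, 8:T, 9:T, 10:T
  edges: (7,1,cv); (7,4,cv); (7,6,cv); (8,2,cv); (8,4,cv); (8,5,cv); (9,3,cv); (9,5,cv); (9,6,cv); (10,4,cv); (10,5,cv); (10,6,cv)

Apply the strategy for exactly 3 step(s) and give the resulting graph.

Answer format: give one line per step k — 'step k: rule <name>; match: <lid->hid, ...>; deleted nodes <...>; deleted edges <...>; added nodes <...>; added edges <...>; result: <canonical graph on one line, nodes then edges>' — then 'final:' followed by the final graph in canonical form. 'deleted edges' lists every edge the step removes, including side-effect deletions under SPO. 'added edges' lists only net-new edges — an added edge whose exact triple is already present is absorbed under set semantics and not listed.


step 1: rule r1; match: 0->7, 1->0, 2->3, 3->6; deleted nodes 7; deleted edges (7,0,cv); (7,0,cvk); (7,3,cv); (7,6,cv); added nodes 10, 11, 12, 13, 14, 15, 16; added edges (13,0,cv); (13,10,cv); (13,12,cv); (14,3,cv); (14,10,cv); (14,11,cv); (15,6,cv); (15,11,cv); (15,12,cv); (16,10,cv); (16,11,cv); (16,12,cv); result: nodes: 0:V, 1:V, 3:V, 6:V, 8:T, 9:T, 10:V, 11:V, 12:V, 13:T, 14:T, 15:T, 16:T edges: (8,0,cv); (8,1,cv); (8,3,cv); (9,1,cv); (9,3,cv); (9,6,cv); (13,0,cv); (13,10,cv); (13,12,cv); (14,3,cv); (14,10,cv); (14,11,cv); (15,6,cv); (15,11,cv); (15,12,cv); (16,10,cv); (16,11,cv); (16,12,cv)
step 2: rule r1; match: 0->8, 1->0, 2->1, 3->3; deleted nodes 8; deleted edges (8,0,cv); (8,1,cv); (8,3,cv); added nodes 17, 18, 19, 20, 21, 22, 23; added edges (20,0,cv); (20,17,cv); (20,19,cv); (21,1,cv); (21,17,cv); (21,18,cv); (22,3,cv); (22,18,cv); (22,19,cv); (23,17,cv); (23,18,cv); (23,19,cv); result: nodes: 0:V, 1:V, 3:V, 6:V, 9:T, 10:V, 11:V, 12:V, 13:T, 14:T, 15:T, 16:T, 17:V, 18:V, 19:V, 20:T, 21:T, 22:T, 23:T edges: (9,1,cv); (9,3,cv); (9,6,cv); (13,0,cv); (13,10,cv); (13,12,cv); (14,3,cv); (14,10,cv); (14,11,cv); (15,6,cv); (15,11,cv); (15,12,cv); (16,10,cv); (16,11,cv); (16,12,cv); (20,0,cv); (20,17,cv); (20,19,cv); (21,1,cv); (21,17,cv); (21,18,cv); (22,3,cv); (22,18,cv); (22,19,cv); (23,17,cv); (23,18,cv); (23,19,cv)
step 3: rule r1; match: 0->9, 1->1, 2->3, 3->6; deleted nodes 9; deleted edges (9,1,cv); (9,3,cv); (9,6,cv); added nodes 24, 25, 26, 27, 28, 29, 30; added edges (27,1,cv); (27,24,cv); (27,26,cv); (28,3,cv); (28,24,cv); (28,25,cv); (29,6,cv); (29,25,cv); (29,26,cv); (30,24,cv); (30,25,cv); (30,26,cv); result: nodes: 0:V, 1:V, 3:V, 6:V, 10:V, 11:V, 12:V, 13:T, 14:T, 15:T, 16:T, 17:V, 18:V, 19:V, 20:T, 21:T, 22:T, 23:T, 24:V, 25:V, 26:V, 27:T, 28:T, 29:T, 30:T edges: (13,0,cv); (13,10,cv); (13,12,cv); (14,3,cv); (14,10,cv); (14,11,cv); (15,6,cv); (15,11,cv); (15,12,cv); (16,10,cv); (16,11,cv); (16,12,cv); (20,0,cv); (20,17,cv); (20,19,cv); (21,1,cv); (21,17,cv); (21,18,cv); (22,3,cv); (22,18,cv); (22,19,cv); (23,17,cv); (23,18,cv); (23,19,cv); (27,1,cv); (27,24,cv); (27,26,cv); (28,3,cv); (28,24,cv); (28,25,cv); (29,6,cv); (29,25,cv); (29,26,cv); (30,24,cv); (30,25,cv); (30,26,cv)
final:
nodes: 0:V, 1:V, 3:V, 6:V, 10:V, 11:V, 12:V, 13:T, 14:T, 15:T, 16:T, 17:V, 18:V, 19:V, 20:T, 21:T, 22:T, 23:T, 24:V, 25:V, 26:V, 27:T, 28:T, 29:T, 30:T
edges: (13,0,cv); (13,10,cv); (13,12,cv); (14,3,cv); (14,10,cv); (14,11,cv); (15,6,cv); (15,11,cv); (15,12,cv); (16,10,cv); (16,11,cv); (16,12,cv); (20,0,cv); (20,17,cv); (20,19,cv); (21,1,cv); (21,17,cv); (21,18,cv); (22,3,cv); (22,18,cv); (22,19,cv); (23,17,cv); (23,18,cv); (23,19,cv); (27,1,cv); (27,24,cv); (27,26,cv); (28,3,cv); (28,24,cv); (28,25,cv); (29,6,cv); (29,25,cv); (29,26,cv); (30,24,cv); (30,25,cv); (30,26,cv)


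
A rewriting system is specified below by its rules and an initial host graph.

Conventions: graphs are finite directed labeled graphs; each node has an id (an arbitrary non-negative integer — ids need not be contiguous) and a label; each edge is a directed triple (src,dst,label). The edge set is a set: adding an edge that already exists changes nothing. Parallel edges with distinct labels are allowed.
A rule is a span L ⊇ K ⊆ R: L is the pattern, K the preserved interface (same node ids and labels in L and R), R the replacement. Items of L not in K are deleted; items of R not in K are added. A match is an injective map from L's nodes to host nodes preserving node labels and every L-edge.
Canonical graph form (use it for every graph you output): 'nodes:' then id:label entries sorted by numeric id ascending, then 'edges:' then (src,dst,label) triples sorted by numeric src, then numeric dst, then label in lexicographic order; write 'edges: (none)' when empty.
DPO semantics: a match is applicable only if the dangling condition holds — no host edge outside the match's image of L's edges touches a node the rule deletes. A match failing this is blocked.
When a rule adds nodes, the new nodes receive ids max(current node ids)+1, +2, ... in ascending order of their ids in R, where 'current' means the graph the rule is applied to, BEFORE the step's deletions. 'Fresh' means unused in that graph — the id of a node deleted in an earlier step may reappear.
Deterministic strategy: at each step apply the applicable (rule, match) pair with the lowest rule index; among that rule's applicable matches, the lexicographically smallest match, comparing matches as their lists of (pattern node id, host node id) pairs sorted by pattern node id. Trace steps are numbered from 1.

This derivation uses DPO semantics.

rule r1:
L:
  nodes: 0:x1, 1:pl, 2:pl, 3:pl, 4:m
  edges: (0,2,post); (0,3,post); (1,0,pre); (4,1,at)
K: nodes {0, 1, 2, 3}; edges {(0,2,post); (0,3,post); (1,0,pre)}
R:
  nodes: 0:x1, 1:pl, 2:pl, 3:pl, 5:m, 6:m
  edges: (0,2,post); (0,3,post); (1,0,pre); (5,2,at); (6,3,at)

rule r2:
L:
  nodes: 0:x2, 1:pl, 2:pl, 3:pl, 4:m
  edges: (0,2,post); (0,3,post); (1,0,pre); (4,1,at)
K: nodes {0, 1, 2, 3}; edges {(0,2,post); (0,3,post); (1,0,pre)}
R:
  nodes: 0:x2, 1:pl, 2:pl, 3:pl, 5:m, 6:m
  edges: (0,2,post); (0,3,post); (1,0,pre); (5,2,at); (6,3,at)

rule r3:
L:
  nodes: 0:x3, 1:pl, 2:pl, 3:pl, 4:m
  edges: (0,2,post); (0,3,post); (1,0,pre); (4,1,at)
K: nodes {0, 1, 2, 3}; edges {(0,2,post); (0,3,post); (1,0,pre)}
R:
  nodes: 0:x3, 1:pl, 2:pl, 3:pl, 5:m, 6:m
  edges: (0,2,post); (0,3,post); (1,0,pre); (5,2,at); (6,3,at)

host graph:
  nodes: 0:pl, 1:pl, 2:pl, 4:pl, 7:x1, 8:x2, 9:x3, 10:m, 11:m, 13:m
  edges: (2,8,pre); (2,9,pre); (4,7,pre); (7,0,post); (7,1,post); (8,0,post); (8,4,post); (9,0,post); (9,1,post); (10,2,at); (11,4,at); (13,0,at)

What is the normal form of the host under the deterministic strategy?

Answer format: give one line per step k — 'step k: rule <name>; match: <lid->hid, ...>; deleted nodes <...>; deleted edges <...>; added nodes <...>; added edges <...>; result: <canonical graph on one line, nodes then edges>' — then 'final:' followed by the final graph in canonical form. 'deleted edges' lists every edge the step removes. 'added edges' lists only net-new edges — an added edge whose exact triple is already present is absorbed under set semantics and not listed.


step 1: rule r1; match: 0->7, 1->4, 2->0, 3->1, 4->11; deleted nodes 11; deleted edges (11,4,at); added nodes 14, 15; added edges (14,0,at); (15,1,at); result: nodes: 0:pl, 1:pl, 2:pl, 4:pl, 7:x1, 8:x2, 9:x3, 10:m, 13:m, 14:m, 15:m edges: (2,8,pre); (2,9,pre); (4,7,pre); (7,0,post); (7,1,post); (8,0,post); (8,4,post); (9,0,post); (9,1,post); (10,2,at); (13,0,at); (14,0,at); (15,1,at)
step 2: rule r2; match: 0->8, 1->2, 2->0, 3->4, 4->10; deleted nodes 10; deleted edges (10,2,at); added nodes 16, 17; added edges (16,0,at); (17,4,at); result: nodes: 0:pl, 1:pl, 2:pl, 4:pl, 7:x1, 8:x2, 9:x3, 13:m, 14:m, 15:m, 16:m, 17:m edges: (2,8,pre); (2,9,pre); (4,7,pre); (7,0,post); (7,1,post); (8,0,post); (8,4,post); (9,0,post); (9,1,post); (13,0,at); (14,0,at); (15,1,at); (16,0,at); (17,4,at)
step 3: rule r1; match: 0->7, 1->4, 2->0, 3->1, 4->17; deleted nodes 17; deleted edges (17,4,at); added nodes 18, 19; added edges (18,0,at); (19,1,at); result: nodes: 0:pl, 1:pl, 2:pl, 4:pl, 7:x1, 8:x2, 9:x3, 13:m, 14:m, 15:m, 16:m, 18:m, 19:m edges: (2,8,pre); (2,9,pre); (4,7,pre); (7,0,post); (7,1,post); (8,0,post); (8,4,post); (9,0,post); (9,1,post); (13,0,at); (14,0,at); (15,1,at); (16,0,at); (18,0,at); (19,1,at)
final:
nodes: 0:pl, 1:pl, 2:pl, 4:pl, 7:x1, 8:x2, 9:x3, 13:m, 14:m, 15:m, 16:m, 18:m, 19:m
edges: (2,8,pre); (2,9,pre); (4,7,pre); (7,0,post); (7,1,post); (8,0,post); (8,4,post); (9,0,post); (9,1,post); (13,0,at); (14,0,at); (15,1,at); (16,0,at); (18,0,at); (19,1,at)


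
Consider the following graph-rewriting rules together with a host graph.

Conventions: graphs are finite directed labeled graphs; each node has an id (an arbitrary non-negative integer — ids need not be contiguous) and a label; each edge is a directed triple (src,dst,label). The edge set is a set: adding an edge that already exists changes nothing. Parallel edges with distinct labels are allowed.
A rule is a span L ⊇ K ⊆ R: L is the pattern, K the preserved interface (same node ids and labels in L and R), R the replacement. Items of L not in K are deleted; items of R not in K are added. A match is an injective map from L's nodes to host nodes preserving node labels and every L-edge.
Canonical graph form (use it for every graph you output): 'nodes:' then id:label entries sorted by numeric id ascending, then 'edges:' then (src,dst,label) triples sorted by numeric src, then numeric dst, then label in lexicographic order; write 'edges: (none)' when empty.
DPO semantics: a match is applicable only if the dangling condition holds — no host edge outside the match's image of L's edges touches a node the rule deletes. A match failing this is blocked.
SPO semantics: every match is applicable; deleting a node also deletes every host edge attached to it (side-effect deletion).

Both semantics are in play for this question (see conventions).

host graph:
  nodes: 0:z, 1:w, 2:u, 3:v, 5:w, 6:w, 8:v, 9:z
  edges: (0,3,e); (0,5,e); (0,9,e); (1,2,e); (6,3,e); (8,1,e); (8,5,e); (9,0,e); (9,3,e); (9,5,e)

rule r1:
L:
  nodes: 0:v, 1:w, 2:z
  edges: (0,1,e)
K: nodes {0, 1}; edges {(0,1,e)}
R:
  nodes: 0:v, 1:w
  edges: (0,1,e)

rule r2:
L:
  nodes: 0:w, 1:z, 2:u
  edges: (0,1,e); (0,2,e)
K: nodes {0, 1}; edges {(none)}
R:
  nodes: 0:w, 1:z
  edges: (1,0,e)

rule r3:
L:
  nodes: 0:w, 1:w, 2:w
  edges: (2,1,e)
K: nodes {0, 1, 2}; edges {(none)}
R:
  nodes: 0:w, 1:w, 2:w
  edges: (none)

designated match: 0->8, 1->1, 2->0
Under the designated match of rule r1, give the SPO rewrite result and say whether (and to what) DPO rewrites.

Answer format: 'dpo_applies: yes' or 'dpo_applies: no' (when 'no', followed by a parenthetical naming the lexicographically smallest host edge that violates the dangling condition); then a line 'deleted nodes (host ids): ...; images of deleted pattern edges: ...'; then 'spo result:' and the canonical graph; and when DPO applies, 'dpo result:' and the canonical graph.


dpo_applies: no
(the rule deletes node 0, which keeps host edge (0,3,e) outside the match image — the dangling condition fails, DPO blocks; SPO proceeds and side-deletes such edges)
deleted nodes (host ids): 0; images of deleted pattern edges: (none)
spo result:
nodes: 1:w, 2:u, 3:v, 5:w, 6:w, 8:v, 9:z
edges: (1,2,e); (6,3,e); (8,1,e); (8,5,e); (9,3,e); (9,5,e)


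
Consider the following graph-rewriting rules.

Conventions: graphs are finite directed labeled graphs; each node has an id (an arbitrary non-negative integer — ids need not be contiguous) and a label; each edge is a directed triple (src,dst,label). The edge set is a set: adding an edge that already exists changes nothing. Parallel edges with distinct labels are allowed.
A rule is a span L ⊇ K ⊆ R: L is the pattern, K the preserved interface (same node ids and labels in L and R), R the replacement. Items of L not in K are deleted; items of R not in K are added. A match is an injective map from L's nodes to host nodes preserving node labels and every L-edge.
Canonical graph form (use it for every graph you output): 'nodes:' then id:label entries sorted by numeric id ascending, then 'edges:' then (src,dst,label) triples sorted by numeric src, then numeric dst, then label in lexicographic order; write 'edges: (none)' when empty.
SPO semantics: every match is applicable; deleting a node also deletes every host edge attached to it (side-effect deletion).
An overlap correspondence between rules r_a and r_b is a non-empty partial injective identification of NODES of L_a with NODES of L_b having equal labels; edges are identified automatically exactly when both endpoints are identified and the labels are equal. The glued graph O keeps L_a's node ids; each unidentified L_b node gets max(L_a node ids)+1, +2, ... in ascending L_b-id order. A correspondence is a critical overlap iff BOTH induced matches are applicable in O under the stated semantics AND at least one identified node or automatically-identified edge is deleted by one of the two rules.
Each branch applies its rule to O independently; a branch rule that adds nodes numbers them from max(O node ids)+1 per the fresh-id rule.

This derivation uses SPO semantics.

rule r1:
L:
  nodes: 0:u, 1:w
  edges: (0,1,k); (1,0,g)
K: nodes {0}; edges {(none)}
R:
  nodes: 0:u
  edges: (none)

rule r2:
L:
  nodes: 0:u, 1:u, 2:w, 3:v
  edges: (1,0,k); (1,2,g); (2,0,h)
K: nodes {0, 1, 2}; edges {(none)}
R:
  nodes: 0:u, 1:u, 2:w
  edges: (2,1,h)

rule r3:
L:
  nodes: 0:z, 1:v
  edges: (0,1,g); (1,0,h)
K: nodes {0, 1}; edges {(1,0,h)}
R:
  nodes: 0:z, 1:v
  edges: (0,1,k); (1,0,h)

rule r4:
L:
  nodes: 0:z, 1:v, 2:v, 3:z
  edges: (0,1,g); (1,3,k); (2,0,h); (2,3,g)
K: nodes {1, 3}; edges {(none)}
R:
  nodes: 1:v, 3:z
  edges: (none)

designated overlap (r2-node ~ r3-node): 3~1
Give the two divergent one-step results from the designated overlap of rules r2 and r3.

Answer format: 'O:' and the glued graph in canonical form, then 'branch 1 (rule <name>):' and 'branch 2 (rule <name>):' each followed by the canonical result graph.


O:
nodes: 0:u, 1:u, 2:w, 3:v, 4:z
edges: (1,0,k); (1,2,g); (2,0,h); (3,4,h); (4,3,g)
branch 1 (rule r2):
nodes: 0:u, 1:u, 2:w, 4:z
edges: (2,1,h)
branch 2 (rule r3):
nodes: 0:u, 1:u, 2:w, 3:v, 4:z
edges: (1,0,k); (1,2,g); (2,0,h); (3,4,h); (4,3,k)


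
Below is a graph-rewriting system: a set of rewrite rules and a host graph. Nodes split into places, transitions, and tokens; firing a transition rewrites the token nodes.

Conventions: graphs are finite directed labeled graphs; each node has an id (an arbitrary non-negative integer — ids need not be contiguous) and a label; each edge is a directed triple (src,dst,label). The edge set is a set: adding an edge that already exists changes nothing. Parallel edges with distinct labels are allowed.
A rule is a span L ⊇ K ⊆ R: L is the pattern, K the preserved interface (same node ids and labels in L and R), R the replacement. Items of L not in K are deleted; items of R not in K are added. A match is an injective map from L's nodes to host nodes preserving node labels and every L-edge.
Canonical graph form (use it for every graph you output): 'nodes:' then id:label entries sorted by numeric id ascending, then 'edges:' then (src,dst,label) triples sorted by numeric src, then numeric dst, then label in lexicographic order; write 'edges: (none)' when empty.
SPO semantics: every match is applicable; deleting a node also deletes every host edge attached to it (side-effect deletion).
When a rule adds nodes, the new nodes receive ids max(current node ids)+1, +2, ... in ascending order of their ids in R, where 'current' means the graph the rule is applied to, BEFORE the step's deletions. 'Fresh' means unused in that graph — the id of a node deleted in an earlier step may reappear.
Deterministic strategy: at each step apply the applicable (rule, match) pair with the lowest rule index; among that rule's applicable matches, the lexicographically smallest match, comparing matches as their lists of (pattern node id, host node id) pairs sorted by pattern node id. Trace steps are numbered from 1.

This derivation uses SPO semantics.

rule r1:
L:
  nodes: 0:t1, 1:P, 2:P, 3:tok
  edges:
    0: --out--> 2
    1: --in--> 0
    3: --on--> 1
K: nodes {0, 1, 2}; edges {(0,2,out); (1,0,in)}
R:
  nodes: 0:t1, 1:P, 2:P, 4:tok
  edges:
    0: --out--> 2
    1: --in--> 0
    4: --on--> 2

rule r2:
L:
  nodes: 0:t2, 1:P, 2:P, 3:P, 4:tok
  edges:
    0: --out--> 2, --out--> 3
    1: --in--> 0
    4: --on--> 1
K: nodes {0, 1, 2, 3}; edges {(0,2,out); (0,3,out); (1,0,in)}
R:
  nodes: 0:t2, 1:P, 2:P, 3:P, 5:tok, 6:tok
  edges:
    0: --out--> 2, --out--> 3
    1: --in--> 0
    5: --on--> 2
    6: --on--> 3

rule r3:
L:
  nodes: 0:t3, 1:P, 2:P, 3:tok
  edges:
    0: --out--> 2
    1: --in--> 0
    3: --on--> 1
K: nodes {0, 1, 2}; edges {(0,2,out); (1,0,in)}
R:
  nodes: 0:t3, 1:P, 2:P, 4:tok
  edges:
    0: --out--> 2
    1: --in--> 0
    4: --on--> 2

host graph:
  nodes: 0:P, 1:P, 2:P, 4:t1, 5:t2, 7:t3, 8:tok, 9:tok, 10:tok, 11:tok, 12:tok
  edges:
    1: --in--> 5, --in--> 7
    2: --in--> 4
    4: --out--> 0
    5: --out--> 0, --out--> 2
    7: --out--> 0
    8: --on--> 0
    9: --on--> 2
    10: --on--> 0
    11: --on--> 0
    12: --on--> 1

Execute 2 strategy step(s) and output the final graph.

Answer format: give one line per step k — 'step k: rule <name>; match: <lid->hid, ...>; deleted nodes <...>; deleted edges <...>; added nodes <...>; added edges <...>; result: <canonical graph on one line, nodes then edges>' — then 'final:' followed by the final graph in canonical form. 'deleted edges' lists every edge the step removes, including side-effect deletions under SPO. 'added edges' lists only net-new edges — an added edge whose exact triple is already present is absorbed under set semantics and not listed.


step 1: rule r1; match: 0->4, 1->2, 2->0, 3->9; deleted nodes 9; deleted edges (9,2,on); added nodes 13; added edges (13,0,on); result: nodes: 0:P, 1:P, 2:P, 4:t1, 5:t2, 7:t3, 8:tok, 10:tok, 11:tok, 12:tok, 13:tok edges: (1,5,in); (1,7,in); (2,4,in); (4,0,out); (5,0,out); (5,2,out); (7,0,out); (8,0,on); (10,0,on); (11,0,on); (12,1,on); (13,0,on)
step 2: rule r2; match: 0->5, 1->1, 2->0, 3->2, 4->12; deleted nodes 12; deleted edges (12,1,on); added nodes 14, 15; added edges (14,0,on); (15,2,on); result: nodes: 0:P, 1:P, 2:P, 4:t1, 5:t2, 7:t3, 8:tok, 10:tok, 11:tok, 13:tok, 14:tok, 15:tok edges: (1,5,in); (1,7,in); (2,4,in); (4,0,out); (5,0,out); (5,2,out); (7,0,out); (8,0,on); (10,0,on); (11,0,on); (13,0,on); (14,0,on); (15,2,on)
final:
nodes: 0:P, 1:P, 2:P, 4:t1, 5:t2, 7:t3, 8:tok, 10:tok, 11:tok, 13:tok, 14:tok, 15:tok
edges: (1,5,in); (1,7,in); (2,4,in); (4,0,out); (5,0,out); (5,2,out); (7,0,out); (8,0,on); (10,0,on); (11,0,on); (13,0,on); (14,0,on); (15,2,on)
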